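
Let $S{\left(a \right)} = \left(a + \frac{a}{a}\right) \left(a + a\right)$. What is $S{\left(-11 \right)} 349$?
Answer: $76780$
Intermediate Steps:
$S{\left(a \right)} = 2 a \left(1 + a\right)$ ($S{\left(a \right)} = \left(a + 1\right) 2 a = \left(1 + a\right) 2 a = 2 a \left(1 + a\right)$)
$S{\left(-11 \right)} 349 = 2 \left(-11\right) \left(1 - 11\right) 349 = 2 \left(-11\right) \left(-10\right) 349 = 220 \cdot 349 = 76780$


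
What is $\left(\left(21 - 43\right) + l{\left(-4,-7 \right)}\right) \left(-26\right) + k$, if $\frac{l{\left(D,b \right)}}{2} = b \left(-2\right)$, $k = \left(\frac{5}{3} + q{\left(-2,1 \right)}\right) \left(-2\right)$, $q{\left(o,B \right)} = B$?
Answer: $- \frac{484}{3} \approx -161.33$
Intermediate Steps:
$k = - \frac{16}{3}$ ($k = \left(\frac{5}{3} + 1\right) \left(-2\right) = \frac{8}{3} \left(-2\right) = - \frac{16}{3} \approx -5.3333$)
$l{\left(D,b \right)} = - 4 b$ ($l{\left(D,b \right)} = 2 b \left(-2\right) = 2 \left(- 2 b\right) = - 4 b$)
$\left(\left(21 - 43\right) + l{\left(-4,-7 \right)}\right) \left(-26\right) + k = \left(\left(21 - 43\right) - -28\right) \left(-26\right) - \frac{16}{3} = \left(-22 + 28\right) \left(-26\right) - \frac{16}{3} = 6 \left(-26\right) - \frac{16}{3} = -156 - \frac{16}{3} = - \frac{484}{3}$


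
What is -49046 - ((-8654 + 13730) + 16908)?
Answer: -71030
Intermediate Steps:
-49046 - ((-8654 + 13730) + 16908) = -49046 - (5076 + 16908) = -49046 - 1*21984 = -49046 - 21984 = -71030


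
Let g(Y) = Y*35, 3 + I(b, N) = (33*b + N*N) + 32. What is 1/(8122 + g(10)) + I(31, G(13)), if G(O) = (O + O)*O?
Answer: 976787713/8472 ≈ 1.1530e+5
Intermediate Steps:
G(O) = 2*O² (G(O) = (2*O)*O = 2*O²)
I(b, N) = 29 + N² + 33*b (I(b, N) = -3 + ((33*b + N*N) + 32) = -3 + ((33*b + N²) + 32) = -3 + ((N² + 33*b) + 32) = -3 + (32 + N² + 33*b) = 29 + N² + 33*b)
g(Y) = 35*Y
1/(8122 + g(10)) + I(31, G(13)) = 1/(8122 + 35*10) + (29 + (2*13²)² + 33*31) = 1/(8122 + 350) + (29 + (2*169)² + 1023) = 1/8472 + (29 + 338² + 1023) = 1/8472 + (29 + 114244 + 1023) = 1/8472 + 115296 = 976787713/8472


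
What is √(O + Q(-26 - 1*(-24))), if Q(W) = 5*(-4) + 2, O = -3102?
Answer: 4*I*√195 ≈ 55.857*I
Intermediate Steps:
Q(W) = -18 (Q(W) = -20 + 2 = -18)
√(O + Q(-26 - 1*(-24))) = √(-3102 - 18) = √(-3120) = 4*I*√195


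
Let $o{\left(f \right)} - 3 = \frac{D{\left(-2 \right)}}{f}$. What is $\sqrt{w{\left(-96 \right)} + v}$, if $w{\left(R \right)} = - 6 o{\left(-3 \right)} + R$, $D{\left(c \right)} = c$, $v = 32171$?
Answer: $\sqrt{32053} \approx 179.03$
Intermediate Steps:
$o{\left(f \right)} = 3 - \frac{2}{f}$
$w{\left(R \right)} = -22 + R$ ($w{\left(R \right)} = - 6 \left(3 - \frac{2}{-3}\right) + R = - 6 \left(3 - - \frac{2}{3}\right) + R = - 6 \left(3 + \frac{2}{3}\right) + R = \left(-6\right) \frac{11}{3} + R = -22 + R$)
$\sqrt{w{\left(-96 \right)} + v} = \sqrt{\left(-22 - 96\right) + 32171} = \sqrt{-118 + 32171} = \sqrt{32053}$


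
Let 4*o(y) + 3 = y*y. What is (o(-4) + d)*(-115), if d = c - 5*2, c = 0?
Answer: 3105/4 ≈ 776.25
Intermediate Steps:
o(y) = -¾ + y²/4 (o(y) = -¾ + (y*y)/4 = -¾ + y²/4)
d = -10 (d = 0 - 5*2 = 0 - 10 = -10)
(o(-4) + d)*(-115) = ((-¾ + (¼)*(-4)²) - 10)*(-115) = ((-¾ + (¼)*16) - 10)*(-115) = ((-¾ + 4) - 10)*(-115) = (13/4 - 10)*(-115) = -27/4*(-115) = 3105/4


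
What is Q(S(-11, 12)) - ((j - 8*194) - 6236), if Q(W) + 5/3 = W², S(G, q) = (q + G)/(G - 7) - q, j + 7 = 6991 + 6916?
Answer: -1933739/324 ≈ -5968.3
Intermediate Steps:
j = 13900 (j = -7 + (6991 + 6916) = -7 + 13907 = 13900)
S(G, q) = -q + (G + q)/(-7 + G) (S(G, q) = (G + q)/(-7 + G) - q = -q + (G + q)/(-7 + G))
Q(W) = -5/3 + W²
Q(S(-11, 12)) - ((j - 8*194) - 6236) = (-5/3 + ((-11 + 8*12 - 1*(-11)*12)/(-7 - 11))²) - ((13900 - 8*194) - 6236) = (-5/3 + ((-11 + 96 + 132)/(-18))²) - ((13900 - 1552) - 6236) = (-5/3 + (-1/18*217)²) - (12348 - 6236) = (-5/3 + (-217/18)²) - 1*6112 = (-5/3 + 47089/324) - 6112 = 46549/324 - 6112 = -1933739/324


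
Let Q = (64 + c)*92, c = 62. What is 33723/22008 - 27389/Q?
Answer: -157634/189819 ≈ -0.83044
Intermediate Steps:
Q = 11592 (Q = (64 + 62)*92 = 126*92 = 11592)
33723/22008 - 27389/Q = 33723/22008 - 27389/11592 = 33723*(1/22008) - 27389*1/11592 = 11241/7336 - 27389/11592 = -157634/189819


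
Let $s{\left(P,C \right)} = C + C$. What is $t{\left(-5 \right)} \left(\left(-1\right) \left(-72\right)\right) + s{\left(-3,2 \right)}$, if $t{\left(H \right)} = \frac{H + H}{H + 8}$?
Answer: $-236$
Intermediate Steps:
$s{\left(P,C \right)} = 2 C$
$t{\left(H \right)} = \frac{2 H}{8 + H}$
$t{\left(-5 \right)} \left(\left(-1\right) \left(-72\right)\right) + s{\left(-3,2 \right)} = 2 \left(-5\right) \frac{1}{8 - 5} \left(\left(-1\right) \left(-72\right)\right) + 2 \cdot 2 = 2 \left(-5\right) \frac{1}{3} \cdot 72 + 4 = \left(- \frac{10}{3}\right) 72 + 4 = -240 + 4 = -236$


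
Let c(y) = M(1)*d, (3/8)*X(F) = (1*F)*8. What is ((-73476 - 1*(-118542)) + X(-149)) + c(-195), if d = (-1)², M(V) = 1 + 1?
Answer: 125668/3 ≈ 41889.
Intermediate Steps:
M(V) = 2
d = 1
X(F) = 64*F/3 (X(F) = 8*((1*F)*8)/3 = 8*(F*8)/3 = 8*(8*F)/3 = 64*F/3)
c(y) = 2 (c(y) = 2*1 = 2)
((-73476 - 1*(-118542)) + X(-149)) + c(-195) = ((-73476 - 1*(-118542)) + (64/3)*(-149)) + 2 = ((-73476 + 118542) - 9536/3) + 2 = (45066 - 9536/3) + 2 = 125662/3 + 2 = 125668/3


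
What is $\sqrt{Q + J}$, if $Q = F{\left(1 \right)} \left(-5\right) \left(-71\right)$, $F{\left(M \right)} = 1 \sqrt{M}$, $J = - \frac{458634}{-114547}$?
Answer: $\frac{\sqrt{4710495547993}}{114547} \approx 18.947$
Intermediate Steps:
$J = \frac{458634}{114547}$ ($J = \left(-458634\right) \left(- \frac{1}{114547}\right) = \frac{458634}{114547} \approx 4.0039$)
$F{\left(M \right)} = \sqrt{M}$
$Q = 355$ ($Q = \sqrt{1} \left(-5\right) \left(-71\right) = 1 \left(-5\right) \left(-71\right) = \left(-5\right) \left(-71\right) = 355$)
$\sqrt{Q + J} = \sqrt{355 + \frac{458634}{114547}} = \sqrt{\frac{41122819}{114547}} = \frac{\sqrt{4710495547993}}{114547}$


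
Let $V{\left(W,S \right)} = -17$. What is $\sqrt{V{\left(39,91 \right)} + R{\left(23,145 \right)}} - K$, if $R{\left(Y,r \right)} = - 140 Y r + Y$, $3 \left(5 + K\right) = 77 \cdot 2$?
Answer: $- \frac{139}{3} + i \sqrt{466894} \approx -46.333 + 683.3 i$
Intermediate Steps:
$K = \frac{139}{3}$ ($K = -5 + \frac{77 \cdot 2}{3} = -5 + \frac{1}{3} \cdot 154 = -5 + \frac{154}{3} = \frac{139}{3} \approx 46.333$)
$R{\left(Y,r \right)} = Y - 140 Y r$ ($R{\left(Y,r \right)} = - 140 Y r + Y = Y - 140 Y r$)
$\sqrt{V{\left(39,91 \right)} + R{\left(23,145 \right)}} - K = \sqrt{-17 + 23 \left(1 - 20300\right)} - \frac{139}{3} = \sqrt{-17 + 23 \left(-20299\right)} - \frac{139}{3} = \sqrt{-17 - 466877} - \frac{139}{3} = \sqrt{-466894} - \frac{139}{3} = i \sqrt{466894} - \frac{139}{3} = - \frac{139}{3} + i \sqrt{466894}$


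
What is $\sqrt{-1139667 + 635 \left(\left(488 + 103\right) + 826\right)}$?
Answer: $16 i \sqrt{937} \approx 489.77 i$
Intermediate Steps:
$\sqrt{-1139667 + 635 \left(\left(488 + 103\right) + 826\right)} = \sqrt{-1139667 + 635 \left(591 + 826\right)} = \sqrt{-1139667 + 635 \cdot 1417} = \sqrt{-1139667 + 899795} = \sqrt{-239872} = 16 i \sqrt{937}$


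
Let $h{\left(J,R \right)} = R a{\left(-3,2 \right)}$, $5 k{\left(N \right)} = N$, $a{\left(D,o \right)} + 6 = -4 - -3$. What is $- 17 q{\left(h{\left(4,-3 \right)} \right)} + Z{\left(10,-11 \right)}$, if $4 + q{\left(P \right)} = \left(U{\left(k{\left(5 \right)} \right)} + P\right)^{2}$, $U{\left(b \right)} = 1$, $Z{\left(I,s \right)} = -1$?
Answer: $-8161$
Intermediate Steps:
$a{\left(D,o \right)} = -7$ ($a{\left(D,o \right)} = -6 - 1 = -7$)
$k{\left(N \right)} = \frac{N}{5}$
$h{\left(J,R \right)} = - 7 R$ ($h{\left(J,R \right)} = R \left(-7\right) = - 7 R$)
$q{\left(P \right)} = -4 + \left(1 + P\right)^{2}$
$- 17 q{\left(h{\left(4,-3 \right)} \right)} + Z{\left(10,-11 \right)} = - 17 \left(-4 + \left(1 - -21\right)^{2}\right) - 1 = - 17 \left(-4 + \left(1 + 21\right)^{2}\right) - 1 = - 17 \left(-4 + 22^{2}\right) - 1 = - 17 \left(-4 + 484\right) - 1 = \left(-17\right) 480 - 1 = -8160 - 1 = -8161$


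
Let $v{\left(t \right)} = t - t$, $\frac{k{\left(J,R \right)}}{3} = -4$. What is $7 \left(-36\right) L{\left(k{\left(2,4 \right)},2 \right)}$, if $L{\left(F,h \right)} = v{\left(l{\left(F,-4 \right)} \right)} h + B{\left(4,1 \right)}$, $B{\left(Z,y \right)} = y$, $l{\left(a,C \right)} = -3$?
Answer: $-252$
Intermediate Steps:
$k{\left(J,R \right)} = -12$ ($k{\left(J,R \right)} = 3 \left(-4\right) = -12$)
$v{\left(t \right)} = 0$
$L{\left(F,h \right)} = 1$ ($L{\left(F,h \right)} = 0 h + 1 = 0 + 1 = 1$)
$7 \left(-36\right) L{\left(k{\left(2,4 \right)},2 \right)} = 7 \left(-36\right) 1 = \left(-252\right) 1 = -252$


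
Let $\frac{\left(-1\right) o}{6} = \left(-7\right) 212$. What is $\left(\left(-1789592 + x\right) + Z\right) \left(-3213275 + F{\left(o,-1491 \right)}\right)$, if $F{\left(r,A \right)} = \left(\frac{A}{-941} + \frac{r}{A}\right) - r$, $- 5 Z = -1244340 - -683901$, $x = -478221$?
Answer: $\frac{2320393441465402792}{334055} \approx 6.9461 \cdot 10^{12}$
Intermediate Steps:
$Z = \frac{560439}{5}$ ($Z = - \frac{-1244340 - -683901}{5} = - \frac{-1244340 + 683901}{5} = \left(- \frac{1}{5}\right) \left(-560439\right) = \frac{560439}{5} \approx 1.1209 \cdot 10^{5}$)
$o = 8904$ ($o = - 6 \left(\left(-7\right) 212\right) = \left(-6\right) \left(-1484\right) = 8904$)
$F{\left(r,A \right)} = - r - \frac{A}{941} + \frac{r}{A}$ ($F{\left(r,A \right)} = \left(A \left(- \frac{1}{941}\right) + \frac{r}{A}\right) - r = \left(- \frac{A}{941} + \frac{r}{A}\right) - r = - r - \frac{A}{941} + \frac{r}{A}$)
$\left(\left(-1789592 + x\right) + Z\right) \left(-3213275 + F{\left(o,-1491 \right)}\right) = \left(\left(-1789592 - 478221\right) + \frac{560439}{5}\right) \left(-3213275 - \left(\frac{8377173}{941} + \frac{424}{71}\right)\right) = \left(-2267813 + \frac{560439}{5}\right) \left(-3213275 + \left(-8904 + \frac{1491}{941} + 8904 \left(- \frac{1}{1491}\right)\right)\right) = - \frac{10778626 \left(-3213275 - \frac{595178267}{66811}\right)}{5} = \left(- \frac{10778626}{5}\right) \left(- \frac{215277294292}{66811}\right) = \frac{2320393441465402792}{334055}$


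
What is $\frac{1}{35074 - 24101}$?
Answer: $\frac{1}{10973} \approx 9.1133 \cdot 10^{-5}$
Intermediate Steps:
$\frac{1}{35074 - 24101} = \frac{1}{10973}$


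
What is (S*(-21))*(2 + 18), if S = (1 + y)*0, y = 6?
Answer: 0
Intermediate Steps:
S = 0 (S = (1 + 6)*0 = 7*0 = 0)
(S*(-21))*(2 + 18) = (0*(-21))*(2 + 18) = 0*20 = 0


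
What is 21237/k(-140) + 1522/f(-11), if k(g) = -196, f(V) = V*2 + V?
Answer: -999133/6468 ≈ -154.47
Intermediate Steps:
f(V) = 3*V (f(V) = 2*V + V = 3*V)
21237/k(-140) + 1522/f(-11) = 21237/(-196) + 1522/((3*(-11))) = 21237*(-1/196) + 1522/(-33) = -21237/196 + 1522*(-1/33) = -21237/196 - 1522/33 = -999133/6468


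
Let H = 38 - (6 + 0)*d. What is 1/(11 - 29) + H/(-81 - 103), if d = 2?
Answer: -163/828 ≈ -0.19686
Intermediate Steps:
H = 26 (H = 38 - (6 + 0)*2 = 38 - 6*2 = 38 - 1*12 = 38 - 12 = 26)
1/(11 - 29) + H/(-81 - 103) = 1/(11 - 29) + 26/(-81 - 103) = 1/(-18) + 26/(-184) = -1/18 - 1/184*26 = -1/18 - 13/92 = -163/828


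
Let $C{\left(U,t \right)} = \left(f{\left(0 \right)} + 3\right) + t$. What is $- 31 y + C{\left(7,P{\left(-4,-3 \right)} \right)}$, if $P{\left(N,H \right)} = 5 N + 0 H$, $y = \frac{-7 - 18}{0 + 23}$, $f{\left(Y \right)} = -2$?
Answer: $\frac{338}{23} \approx 14.696$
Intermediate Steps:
$y = - \frac{25}{23} \approx -1.087$
$P{\left(N,H \right)} = 5 N$ ($P{\left(N,H \right)} = 5 N + 0 = 5 N$)
$C{\left(U,t \right)} = 1 + t$ ($C{\left(U,t \right)} = \left(-2 + 3\right) + t = 1 + t$)
$- 31 y + C{\left(7,P{\left(-4,-3 \right)} \right)} = \left(-31\right) \left(- \frac{25}{23}\right) + \left(1 + 5 \left(-4\right)\right) = \frac{775}{23} + \left(1 - 20\right) = \frac{775}{23} - 19 = \frac{338}{23}$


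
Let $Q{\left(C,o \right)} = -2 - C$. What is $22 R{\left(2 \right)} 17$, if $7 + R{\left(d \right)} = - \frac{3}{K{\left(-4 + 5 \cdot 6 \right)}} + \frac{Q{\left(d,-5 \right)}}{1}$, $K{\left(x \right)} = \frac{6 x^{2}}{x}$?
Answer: $- \frac{107151}{26} \approx -4121.2$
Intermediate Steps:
$K{\left(x \right)} = 6 x$
$R{\left(d \right)} = - \frac{469}{52} - d$ ($R{\left(d \right)} = -7 + \left(- \frac{3}{6 \left(-4 + 5 \cdot 6\right)} + \frac{-2 - d}{1}\right) = -7 + \left(- \frac{3}{6 \left(-4 + 30\right)} + \left(-2 - d\right) 1\right) = -7 - \left(2 + \frac{1}{52} + d\right) = -7 - \left(\frac{105}{52} + d\right) = - \frac{469}{52} - d$)
$22 R{\left(2 \right)} 17 = 22 \left(- \frac{469}{52} - 2\right) 17 = 22 \left(- \frac{573}{52}\right) 17 = \left(- \frac{6303}{26}\right) 17 = - \frac{107151}{26}$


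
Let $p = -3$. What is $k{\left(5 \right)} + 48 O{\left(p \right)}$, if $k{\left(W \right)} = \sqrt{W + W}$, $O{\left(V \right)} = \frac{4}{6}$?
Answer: $32 + \sqrt{10} \approx 35.162$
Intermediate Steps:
$O{\left(V \right)} = \frac{2}{3}$ ($O{\left(V \right)} = 4 \cdot \frac{1}{6} = \frac{2}{3}$)
$k{\left(W \right)} = \sqrt{2} \sqrt{W}$ ($k{\left(W \right)} = \sqrt{2 W} = \sqrt{2} \sqrt{W}$)
$k{\left(5 \right)} + 48 O{\left(p \right)} = \sqrt{2} \sqrt{5} + 48 \cdot \frac{2}{3} = \sqrt{10} + 32 = 32 + \sqrt{10}$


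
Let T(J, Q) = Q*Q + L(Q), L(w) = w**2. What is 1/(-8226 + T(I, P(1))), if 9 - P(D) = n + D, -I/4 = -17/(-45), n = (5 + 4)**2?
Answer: 1/2432 ≈ 0.00041118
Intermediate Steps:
n = 81 (n = 9**2 = 81)
I = -68/45 (I = -(-68)/(-45) = -(-68)*(-1)/45 = -4*17/45 = -68/45 ≈ -1.5111)
P(D) = -72 - D (P(D) = 9 - (81 + D) = 9 + (-81 - D) = -72 - D)
T(J, Q) = 2*Q**2 (T(J, Q) = Q*Q + Q**2 = Q**2 + Q**2 = 2*Q**2)
1/(-8226 + T(I, P(1))) = 1/(-8226 + 2*(-72 - 1*1)**2) = 1/(-8226 + 2*(-72 - 1)**2) = 1/(-8226 + 2*(-73)**2) = 1/(-8226 + 2*5329) = 1/(-8226 + 10658) = 1/2432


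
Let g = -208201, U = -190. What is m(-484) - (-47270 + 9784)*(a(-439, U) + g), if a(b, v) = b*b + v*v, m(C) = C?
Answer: 772960836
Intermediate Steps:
a(b, v) = b**2 + v**2
m(-484) - (-47270 + 9784)*(a(-439, U) + g) = -484 - (-47270 + 9784)*(((-439)**2 + (-190)**2) - 208201) = -484 - (-37486)*((192721 + 36100) - 208201) = -484 - (-37486)*(228821 - 208201) = -484 - (-37486)*20620 = -484 - 1*(-772961320) = -484 + 772961320 = 772960836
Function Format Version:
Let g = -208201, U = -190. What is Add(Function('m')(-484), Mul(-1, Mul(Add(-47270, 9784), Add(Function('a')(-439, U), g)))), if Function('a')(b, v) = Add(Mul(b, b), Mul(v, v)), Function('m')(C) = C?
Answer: 772960836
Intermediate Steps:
Function('a')(b, v) = Add(Pow(b, 2), Pow(v, 2))
Add(Function('m')(-484), Mul(-1, Mul(Add(-47270, 9784), Add(Function('a')(-439, U), g)))) = Add(-484, Mul(-1, Mul(Add(-47270, 9784), Add(Add(Pow(-439, 2), Pow(-190, 2)), -208201)))) = Add(-484, Mul(-1, Mul(-37486, Add(Add(192721, 36100), -208201)))) = Add(-484, Mul(-1, Mul(-37486, Add(228821, -208201)))) = Add(-484, Mul(-1, Mul(-37486, 20620))) = Add(-484, Mul(-1, -772961320)) = Add(-484, 772961320) = 772960836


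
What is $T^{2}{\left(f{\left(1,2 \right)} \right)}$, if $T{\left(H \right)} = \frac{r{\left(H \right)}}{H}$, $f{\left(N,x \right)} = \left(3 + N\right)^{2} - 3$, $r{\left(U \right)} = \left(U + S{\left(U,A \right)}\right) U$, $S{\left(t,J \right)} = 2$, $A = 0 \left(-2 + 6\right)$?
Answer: $225$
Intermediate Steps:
$A = 0$ ($A = 0 \cdot 4 = 0$)
$r{\left(U \right)} = U \left(2 + U\right)$ ($r{\left(U \right)} = \left(U + 2\right) U = \left(2 + U\right) U = U \left(2 + U\right)$)
$f{\left(N,x \right)} = -3 + \left(3 + N\right)^{2}$ ($f{\left(N,x \right)} = \left(3 + N\right)^{2} - 3 = -3 + \left(3 + N\right)^{2}$)
$T{\left(H \right)} = 2 + H$ ($T{\left(H \right)} = \frac{H \left(2 + H\right)}{H} = 2 + H$)
$T^{2}{\left(f{\left(1,2 \right)} \right)} = \left(2 - \left(3 - \left(3 + 1\right)^{2}\right)\right)^{2} = \left(2 - \left(3 - 4^{2}\right)\right)^{2} = \left(2 + \left(-3 + 16\right)\right)^{2} = \left(2 + 13\right)^{2} = 15^{2} = 225$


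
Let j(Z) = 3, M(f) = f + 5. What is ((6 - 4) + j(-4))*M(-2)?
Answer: 15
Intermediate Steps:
M(f) = 5 + f
((6 - 4) + j(-4))*M(-2) = ((6 - 4) + 3)*(5 - 2) = (2 + 3)*3 = 5*3 = 15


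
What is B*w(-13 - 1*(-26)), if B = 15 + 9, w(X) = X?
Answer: 312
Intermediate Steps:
B = 24
B*w(-13 - 1*(-26)) = 24*(-13 - 1*(-26)) = 24*(-13 + 26) = 24*13 = 312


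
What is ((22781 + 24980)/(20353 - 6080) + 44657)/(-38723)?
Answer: -91062446/78956197 ≈ -1.1533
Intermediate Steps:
((22781 + 24980)/(20353 - 6080) + 44657)/(-38723) = (47761/14273 + 44657)*(-1/38723) = (47761*(1/14273) + 44657)*(-1/38723) = (6823/2039 + 44657)*(-1/38723) = (91062446/2039)*(-1/38723) = -91062446/78956197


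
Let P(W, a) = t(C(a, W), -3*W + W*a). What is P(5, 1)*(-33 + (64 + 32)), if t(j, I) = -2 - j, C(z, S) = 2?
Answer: -252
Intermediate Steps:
P(W, a) = -4 (P(W, a) = -2 - 1*2 = -2 - 2 = -4)
P(5, 1)*(-33 + (64 + 32)) = -4*(-33 + (64 + 32)) = -4*(-33 + 96) = -4*63 = -252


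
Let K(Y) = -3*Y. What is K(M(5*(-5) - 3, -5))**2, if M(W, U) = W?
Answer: 7056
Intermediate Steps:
K(M(5*(-5) - 3, -5))**2 = (-3*(5*(-5) - 3))**2 = (-3*(-25 - 3))**2 = (-3*(-28))**2 = 84**2 = 7056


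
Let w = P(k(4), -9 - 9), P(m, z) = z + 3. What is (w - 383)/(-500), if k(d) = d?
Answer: 199/250 ≈ 0.79600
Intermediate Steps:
P(m, z) = 3 + z
w = -15 (w = 3 + (-9 - 9) = 3 - 18 = -15)
(w - 383)/(-500) = (-15 - 383)/(-500) = -398*(-1/500) = 199/250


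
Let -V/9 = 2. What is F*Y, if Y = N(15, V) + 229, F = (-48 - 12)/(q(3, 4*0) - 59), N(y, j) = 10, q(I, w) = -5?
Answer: 3585/16 ≈ 224.06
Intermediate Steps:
V = -18 (V = -9*2 = -18)
F = 15/16 (F = (-48 - 12)/(-5 - 59) = -60/(-64) = -60*(-1/64) = 15/16 ≈ 0.93750)
Y = 239 (Y = 10 + 229 = 239)
F*Y = (15/16)*239 = 3585/16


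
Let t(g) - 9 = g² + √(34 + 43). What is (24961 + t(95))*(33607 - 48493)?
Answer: -506049570 - 14886*√77 ≈ -5.0618e+8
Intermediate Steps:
t(g) = 9 + √77 + g² (t(g) = 9 + (g² + √(34 + 43)) = 9 + (g² + √77) = 9 + (√77 + g²) = 9 + √77 + g²)
(24961 + t(95))*(33607 - 48493) = (24961 + (9 + √77 + 95²))*(33607 - 48493) = (24961 + (9 + √77 + 9025))*(-14886) = (24961 + (9034 + √77))*(-14886) = (33995 + √77)*(-14886) = -506049570 - 14886*√77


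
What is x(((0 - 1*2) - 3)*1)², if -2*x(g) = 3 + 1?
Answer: 4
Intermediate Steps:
x(g) = -2 (x(g) = -(3 + 1)/2 = -½*4 = -2)
x(((0 - 1*2) - 3)*1)² = (-2)² = 4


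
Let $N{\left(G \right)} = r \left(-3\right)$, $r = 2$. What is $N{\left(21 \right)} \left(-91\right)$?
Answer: $546$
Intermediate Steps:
$N{\left(G \right)} = -6$ ($N{\left(G \right)} = 2 \left(-3\right) = -6$)
$N{\left(21 \right)} \left(-91\right) = \left(-6\right) \left(-91\right) = 546$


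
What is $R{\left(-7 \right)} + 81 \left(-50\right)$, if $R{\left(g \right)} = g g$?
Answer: $-4001$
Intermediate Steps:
$R{\left(g \right)} = g^{2}$
$R{\left(-7 \right)} + 81 \left(-50\right) = \left(-7\right)^{2} + 81 \left(-50\right) = 49 - 4050 = -4001$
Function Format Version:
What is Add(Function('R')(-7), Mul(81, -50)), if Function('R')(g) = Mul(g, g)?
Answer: -4001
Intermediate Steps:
Function('R')(g) = Pow(g, 2)
Add(Function('R')(-7), Mul(81, -50)) = Add(Pow(-7, 2), Mul(81, -50)) = Add(49, -4050) = -4001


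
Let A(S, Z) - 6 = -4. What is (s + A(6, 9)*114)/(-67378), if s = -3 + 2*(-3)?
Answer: -219/67378 ≈ -0.0032503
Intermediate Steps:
A(S, Z) = 2 (A(S, Z) = 6 - 4 = 2)
s = -9 (s = -3 - 6 = -9)
(s + A(6, 9)*114)/(-67378) = (-9 + 2*114)/(-67378) = (-9 + 228)*(-1/67378) = 219*(-1/67378) = -219/67378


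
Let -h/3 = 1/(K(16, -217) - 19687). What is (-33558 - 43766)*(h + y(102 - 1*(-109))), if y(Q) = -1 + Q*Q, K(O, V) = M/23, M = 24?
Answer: -119897595784332/34829 ≈ -3.4425e+9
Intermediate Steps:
K(O, V) = 24/23
h = 69/452777 (h = -3/(24/23 - 19687) = -3/(-452777/23) = -3*(-23/452777) = 69/452777 ≈ 0.00015239)
y(Q) = -1 + Q**2
(-33558 - 43766)*(h + y(102 - 1*(-109))) = (-33558 - 43766)*(69/452777 + (-1 + (102 - 1*(-109))**2)) = -77324*(69/452777 + (-1 + (102 + 109)**2)) = -77324*(69/452777 + (-1 + 211**2)) = -77324*(69/452777 + (-1 + 44521)) = -77324*(69/452777 + 44520) = -77324*20157632109/452777 = -119897595784332/34829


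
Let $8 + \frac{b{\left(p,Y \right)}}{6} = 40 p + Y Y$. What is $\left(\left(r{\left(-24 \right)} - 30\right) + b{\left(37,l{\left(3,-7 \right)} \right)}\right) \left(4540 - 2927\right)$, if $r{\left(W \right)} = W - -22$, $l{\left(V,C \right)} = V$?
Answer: $14281502$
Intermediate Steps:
$b{\left(p,Y \right)} = -48 + 6 Y^{2} + 240 p$ ($b{\left(p,Y \right)} = -48 + 6 \left(40 p + Y Y\right) = -48 + 6 \left(40 p + Y^{2}\right) = -48 + 6 \left(Y^{2} + 40 p\right) = -48 + \left(6 Y^{2} + 240 p\right) = -48 + 6 Y^{2} + 240 p$)
$r{\left(W \right)} = 22 + W$ ($r{\left(W \right)} = W + 22 = 22 + W$)
$\left(\left(r{\left(-24 \right)} - 30\right) + b{\left(37,l{\left(3,-7 \right)} \right)}\right) \left(4540 - 2927\right) = \left(\left(\left(22 - 24\right) - 30\right) + \left(-48 + 6 \cdot 3^{2} + 240 \cdot 37\right)\right) \left(4540 - 2927\right) = \left(\left(-2 - 30\right) + \left(-48 + 6 \cdot 9 + 8880\right)\right) 1613 = \left(-32 + \left(-48 + 54 + 8880\right)\right) 1613 = \left(-32 + 8886\right) 1613 = 8854 \cdot 1613 = 14281502$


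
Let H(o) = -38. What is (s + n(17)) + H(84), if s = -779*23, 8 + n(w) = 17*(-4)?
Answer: -18031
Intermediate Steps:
n(w) = -76 (n(w) = -8 + 17*(-4) = -8 - 68 = -76)
s = -17917
(s + n(17)) + H(84) = (-17917 - 76) - 38 = -17993 - 38 = -18031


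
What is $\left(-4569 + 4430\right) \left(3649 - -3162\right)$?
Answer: $-946729$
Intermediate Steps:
$\left(-4569 + 4430\right) \left(3649 - -3162\right) = - 139 \left(3649 + 3162\right) = \left(-139\right) 6811 = -946729$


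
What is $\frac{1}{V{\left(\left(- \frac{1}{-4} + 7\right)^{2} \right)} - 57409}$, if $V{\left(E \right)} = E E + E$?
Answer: $- \frac{256}{13975967} \approx -1.8317 \cdot 10^{-5}$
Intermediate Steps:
$V{\left(E \right)} = E + E^{2}$ ($V{\left(E \right)} = E^{2} + E = E + E^{2}$)
$\frac{1}{V{\left(\left(- \frac{1}{-4} + 7\right)^{2} \right)} - 57409} = \frac{1}{\left(- \frac{1}{-4} + 7\right)^{2} \left(1 + \left(- \frac{1}{-4} + 7\right)^{2}\right) - 57409} = \frac{1}{\left(\left(-1\right) \left(- \frac{1}{4}\right) + 7\right)^{2} \left(1 + \left(\left(-1\right) \left(- \frac{1}{4}\right) + 7\right)^{2}\right) - 57409} = \frac{1}{\left(\frac{1}{4} + 7\right)^{2} \left(1 + \left(\frac{1}{4} + 7\right)^{2}\right) - 57409} = \frac{1}{\left(\frac{29}{4}\right)^{2} \left(1 + \left(\frac{29}{4}\right)^{2}\right) - 57409} = \frac{1}{\frac{841 \left(1 + \frac{841}{16}\right)}{16} - 57409} = \frac{1}{\frac{841}{16} \cdot \frac{857}{16} - 57409} = \frac{1}{\frac{720737}{256} - 57409} = \frac{1}{- \frac{13975967}{256}} = - \frac{256}{13975967}$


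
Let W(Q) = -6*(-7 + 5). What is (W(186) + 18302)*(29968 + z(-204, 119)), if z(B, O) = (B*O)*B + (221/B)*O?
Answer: 547457810569/6 ≈ 9.1243e+10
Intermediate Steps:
z(B, O) = O*B² + 221*O/B
W(Q) = 12 (W(Q) = -6*(-2) = 12)
(W(186) + 18302)*(29968 + z(-204, 119)) = (12 + 18302)*(29968 + 119*(221 + (-204)³)/(-204)) = 18314*(29968 + 119*(-1/204)*(221 - 8489664)) = 18314*(29968 + 119*(-1/204)*(-8489443)) = 18314*(29968 + 59426101/12) = 18314*(59785717/12) = 547457810569/6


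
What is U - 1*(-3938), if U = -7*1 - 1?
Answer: 3930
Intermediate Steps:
U = -8 (U = -7 - 1 = -8)
U - 1*(-3938) = -8 - 1*(-3938) = -8 + 3938 = 3930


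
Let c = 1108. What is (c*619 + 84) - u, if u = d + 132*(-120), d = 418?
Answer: 701358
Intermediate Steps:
u = -15422 (u = 418 + 132*(-120) = 418 - 15840 = -15422)
(c*619 + 84) - u = (1108*619 + 84) - 1*(-15422) = (685852 + 84) + 15422 = 685936 + 15422 = 701358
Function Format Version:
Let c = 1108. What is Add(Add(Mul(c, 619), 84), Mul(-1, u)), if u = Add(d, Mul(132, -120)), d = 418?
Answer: 701358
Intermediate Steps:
u = -15422 (u = Add(418, Mul(132, -120)) = Add(418, -15840) = -15422)
Add(Add(Mul(c, 619), 84), Mul(-1, u)) = Add(Add(Mul(1108, 619), 84), Mul(-1, -15422)) = Add(Add(685852, 84), 15422) = Add(685936, 15422) = 701358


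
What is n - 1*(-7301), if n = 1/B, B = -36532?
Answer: 266720131/36532 ≈ 7301.0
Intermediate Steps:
n = -1/36532 (n = 1/(-36532) = -1/36532 ≈ -2.7373e-5)
n - 1*(-7301) = -1/36532 - 1*(-7301) = -1/36532 + 7301 = 266720131/36532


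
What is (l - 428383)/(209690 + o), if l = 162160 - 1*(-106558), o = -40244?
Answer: -159665/169446 ≈ -0.94228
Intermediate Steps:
l = 268718 (l = 162160 + 106558 = 268718)
(l - 428383)/(209690 + o) = (268718 - 428383)/(209690 - 40244) = -159665/169446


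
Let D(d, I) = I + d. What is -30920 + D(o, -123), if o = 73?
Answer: -30970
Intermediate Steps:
-30920 + D(o, -123) = -30920 + (-123 + 73) = -30920 - 50 = -30970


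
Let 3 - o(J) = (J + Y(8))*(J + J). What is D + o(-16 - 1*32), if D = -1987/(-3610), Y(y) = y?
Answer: -13849583/3610 ≈ -3836.4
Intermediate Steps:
o(J) = 3 - 2*J*(8 + J) (o(J) = 3 - (J + 8)*(J + J) = 3 - (8 + J)*2*J = 3 - 2*J*(8 + J))
D = 1987/3610 (D = -1987*(-1/3610) = 1987/3610 ≈ 0.55042)
D + o(-16 - 1*32) = 1987/3610 + (3 - 16*(-16 - 1*32) - 2*(-16 - 1*32)²) = 1987/3610 + (3 - 16*(-16 - 32) - 2*(-16 - 32)²) = 1987/3610 + (3 - 16*(-48) - 2*(-48)²) = 1987/3610 + (3 + 768 - 2*2304) = 1987/3610 + (3 + 768 - 4608) = 1987/3610 - 3837 = -13849583/3610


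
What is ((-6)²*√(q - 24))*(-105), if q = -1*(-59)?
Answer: -3780*√35 ≈ -22363.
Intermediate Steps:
q = 59
((-6)²*√(q - 24))*(-105) = ((-6)²*√(59 - 24))*(-105) = (36*√35)*(-105) = -3780*√35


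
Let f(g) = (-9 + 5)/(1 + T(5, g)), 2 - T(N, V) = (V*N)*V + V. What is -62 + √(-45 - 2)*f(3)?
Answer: -62 + 4*I*√47/45 ≈ -62.0 + 0.60939*I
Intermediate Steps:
T(N, V) = 2 - V - N*V² (T(N, V) = 2 - ((V*N)*V + V) = 2 - ((N*V)*V + V) = 2 - (N*V² + V) = 2 - (V + N*V²) = 2 + (-V - N*V²) = 2 - V - N*V²)
f(g) = -4/(3 - g - 5*g²) (f(g) = (-9 + 5)/(1 + (2 - g - 1*5*g²)) = -4/(1 + (2 - g - 5*g²)) = -4/(3 - g - 5*g²))
-62 + √(-45 - 2)*f(3) = -62 + √(-45 - 2)*(4/(-3 + 3 + 5*3²)) = -62 + √(-47)*(4/(-3 + 3 + 5*9)) = -62 + (I*√47)*(4/(-3 + 3 + 45)) = -62 + (I*√47)*(4/45) = -62 + 4*I*√47/45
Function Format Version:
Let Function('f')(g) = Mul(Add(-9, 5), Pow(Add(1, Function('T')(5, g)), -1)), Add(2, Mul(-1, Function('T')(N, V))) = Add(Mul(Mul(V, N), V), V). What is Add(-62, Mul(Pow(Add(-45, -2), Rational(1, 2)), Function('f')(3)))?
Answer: Add(-62, Mul(Rational(4, 45), I, Pow(47, Rational(1, 2)))) ≈ Add(-62.000, Mul(0.60939, I))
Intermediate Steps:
Function('T')(N, V) = Add(2, Mul(-1, V), Mul(-1, N, Pow(V, 2))) (Function('T')(N, V) = Add(2, Mul(-1, Add(Mul(Mul(V, N), V), V))) = Add(2, Mul(-1, Add(Mul(Mul(N, V), V), V))) = Add(2, Mul(-1, Add(Mul(N, Pow(V, 2)), V))) = Add(2, Mul(-1, Add(V, Mul(N, Pow(V, 2))))) = Add(2, Add(Mul(-1, V), Mul(-1, N, Pow(V, 2)))) = Add(2, Mul(-1, V), Mul(-1, N, Pow(V, 2))))
Function('f')(g) = Mul(-4, Pow(Add(3, Mul(-1, g), Mul(-5, Pow(g, 2))), -1)) (Function('f')(g) = Mul(Add(-9, 5), Pow(Add(1, Add(2, Mul(-1, g), Mul(-1, 5, Pow(g, 2)))), -1)) = Mul(-4, Pow(Add(1, Add(2, Mul(-1, g), Mul(-5, Pow(g, 2)))), -1)) = Mul(-4, Pow(Add(3, Mul(-1, g), Mul(-5, Pow(g, 2))), -1)))
Add(-62, Mul(Pow(Add(-45, -2), Rational(1, 2)), Function('f')(3))) = Add(-62, Mul(Pow(Add(-45, -2), Rational(1, 2)), Mul(4, Pow(Add(-3, 3, Mul(5, Pow(3, 2))), -1)))) = Add(-62, Mul(Pow(-47, Rational(1, 2)), Mul(4, Pow(Add(-3, 3, Mul(5, 9)), -1)))) = Add(-62, Mul(Mul(I, Pow(47, Rational(1, 2))), Mul(4, Pow(Add(-3, 3, 45), -1)))) = Add(-62, Mul(Mul(I, Pow(47, Rational(1, 2))), Mul(4, Pow(45, -1)))) = Add(-62, Mul(Mul(I, Pow(47, Rational(1, 2))), Mul(4, Rational(1, 45)))) = Add(-62, Mul(Mul(I, Pow(47, Rational(1, 2))), Rational(4, 45))) = Add(-62, Mul(Rational(4, 45), I, Pow(47, Rational(1, 2))))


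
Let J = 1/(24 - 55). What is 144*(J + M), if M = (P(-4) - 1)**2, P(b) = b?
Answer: 111456/31 ≈ 3595.4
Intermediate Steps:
J = -1/31 (J = 1/(-31) = -1/31 ≈ -0.032258)
M = 25 (M = (-4 - 1)**2 = (-5)**2 = 25)
144*(J + M) = 144*(-1/31 + 25) = 144*(774/31) = 111456/31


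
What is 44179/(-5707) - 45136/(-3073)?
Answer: 39645/5707 ≈ 6.9467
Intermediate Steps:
44179/(-5707) - 45136/(-3073) = 44179*(-1/5707) - 45136*(-1/3073) = -44179/5707 + 6448/439 = 39645/5707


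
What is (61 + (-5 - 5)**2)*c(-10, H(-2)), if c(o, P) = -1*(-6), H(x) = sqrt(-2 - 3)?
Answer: 966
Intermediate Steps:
H(x) = I*sqrt(5) (H(x) = sqrt(-5) = I*sqrt(5))
c(o, P) = 6
(61 + (-5 - 5)**2)*c(-10, H(-2)) = (61 + (-5 - 5)**2)*6 = (61 + (-10)**2)*6 = (61 + 100)*6 = 161*6 = 966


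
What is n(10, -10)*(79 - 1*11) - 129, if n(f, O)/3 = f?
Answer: 1911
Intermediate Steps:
n(f, O) = 3*f
n(10, -10)*(79 - 1*11) - 129 = (3*10)*(79 - 1*11) - 129 = 30*(79 - 11) - 129 = 30*68 - 129 = 2040 - 129 = 1911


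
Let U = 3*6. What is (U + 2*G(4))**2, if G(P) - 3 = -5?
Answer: 196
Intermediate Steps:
G(P) = -2 (G(P) = 3 - 5 = -2)
U = 18
(U + 2*G(4))**2 = (18 + 2*(-2))**2 = (18 - 4)**2 = 14**2 = 196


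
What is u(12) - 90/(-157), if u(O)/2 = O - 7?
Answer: 1660/157 ≈ 10.573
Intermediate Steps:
u(O) = -14 + 2*O (u(O) = 2*(O - 7) = 2*(-7 + O) = -14 + 2*O)
u(12) - 90/(-157) = (-14 + 2*12) - 90/(-157) = (-14 + 24) - 90*(-1/157) = 10 + 90/157 = 1660/157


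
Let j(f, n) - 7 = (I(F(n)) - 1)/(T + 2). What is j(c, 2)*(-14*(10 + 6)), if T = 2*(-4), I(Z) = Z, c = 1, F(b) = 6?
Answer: -4144/3 ≈ -1381.3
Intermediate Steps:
T = -8
j(f, n) = 37/6 (j(f, n) = 7 + (6 - 1)/(-8 + 2) = 7 + 5/(-6) = 7 + 5*(-⅙) = 7 - ⅚ = 37/6)
j(c, 2)*(-14*(10 + 6)) = 37*(-14*(10 + 6))/6 = 37*(-14*16)/6 = (37/6)*(-224) = -4144/3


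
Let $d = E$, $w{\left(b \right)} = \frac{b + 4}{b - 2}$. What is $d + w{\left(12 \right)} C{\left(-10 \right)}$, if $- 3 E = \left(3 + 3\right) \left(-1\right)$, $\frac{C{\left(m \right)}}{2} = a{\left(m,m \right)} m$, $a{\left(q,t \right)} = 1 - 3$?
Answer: $66$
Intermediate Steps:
$a{\left(q,t \right)} = -2$ ($a{\left(q,t \right)} = 1 - 3 = -2$)
$C{\left(m \right)} = - 4 m$ ($C{\left(m \right)} = 2 \left(- 2 m\right) = - 4 m$)
$w{\left(b \right)} = \frac{4 + b}{-2 + b}$
$E = 2$ ($E = - \frac{\left(3 + 3\right) \left(-1\right)}{3} = - \frac{6 \left(-1\right)}{3} = \left(- \frac{1}{3}\right) \left(-6\right) = 2$)
$d = 2$
$d + w{\left(12 \right)} C{\left(-10 \right)} = 2 + \frac{4 + 12}{-2 + 12} \left(\left(-4\right) \left(-10\right)\right) = 2 + \frac{1}{10} \cdot 16 \cdot 40 = 2 + \frac{8}{5} \cdot 40 = 2 + 64 = 66$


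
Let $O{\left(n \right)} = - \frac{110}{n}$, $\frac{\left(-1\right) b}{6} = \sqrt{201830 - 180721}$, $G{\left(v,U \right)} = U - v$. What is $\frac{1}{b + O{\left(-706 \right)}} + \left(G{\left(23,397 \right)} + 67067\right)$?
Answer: $\frac{580565031180756}{8608487881} - \frac{747654 \sqrt{21109}}{94693366691} \approx 67441.0$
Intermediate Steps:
$b = - 6 \sqrt{21109}$ ($b = - 6 \sqrt{201830 - 180721} = - 6 \sqrt{21109} \approx -871.74$)
$\frac{1}{b + O{\left(-706 \right)}} + \left(G{\left(23,397 \right)} + 67067\right) = \frac{1}{- 6 \sqrt{21109} - \frac{110}{-706}} + \left(\left(397 - 23\right) + 67067\right) = \frac{1}{- 6 \sqrt{21109} - - \frac{55}{353}} + \left(\left(397 - 23\right) + 67067\right) = \frac{1}{- 6 \sqrt{21109} + \frac{55}{353}} + \left(374 + 67067\right) = \frac{1}{\frac{55}{353} - 6 \sqrt{21109}} + 67441 = 67441 + \frac{1}{\frac{55}{353} - 6 \sqrt{21109}}$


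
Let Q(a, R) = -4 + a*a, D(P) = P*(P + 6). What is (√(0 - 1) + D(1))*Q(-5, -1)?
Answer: 147 + 21*I ≈ 147.0 + 21.0*I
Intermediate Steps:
D(P) = P*(6 + P)
Q(a, R) = -4 + a²
(√(0 - 1) + D(1))*Q(-5, -1) = (√(0 - 1) + 1*(6 + 1))*(-4 + (-5)²) = (√(-1) + 1*7)*(-4 + 25) = (I + 7)*21 = (7 + I)*21 = 147 + 21*I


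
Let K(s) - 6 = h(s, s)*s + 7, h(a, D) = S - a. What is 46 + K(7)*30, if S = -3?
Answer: -1664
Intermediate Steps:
h(a, D) = -3 - a
K(s) = 13 + s*(-3 - s) (K(s) = 6 + ((-3 - s)*s + 7) = 6 + (s*(-3 - s) + 7) = 6 + (7 + s*(-3 - s)) = 13 + s*(-3 - s))
46 + K(7)*30 = 46 + (13 - 1*7*(3 + 7))*30 = 46 + (13 - 1*7*10)*30 = 46 + (13 - 70)*30 = 46 - 57*30 = 46 - 1710 = -1664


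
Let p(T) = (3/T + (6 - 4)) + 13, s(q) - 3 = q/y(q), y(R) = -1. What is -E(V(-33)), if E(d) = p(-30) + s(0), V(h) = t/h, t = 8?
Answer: -179/10 ≈ -17.900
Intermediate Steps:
s(q) = 3 - q (s(q) = 3 + q/(-1) = 3 + q*(-1) = 3 - q)
V(h) = 8/h
p(T) = 15 + 3/T (p(T) = (3/T + 2) + 13 = (2 + 3/T) + 13 = 15 + 3/T)
E(d) = 179/10 (E(d) = (15 + 3/(-30)) + (3 - 1*0) = (15 + 3*(-1/30)) + (3 + 0) = (15 - ⅒) + 3 = 149/10 + 3 = 179/10)
-E(V(-33)) = -1*179/10 = -179/10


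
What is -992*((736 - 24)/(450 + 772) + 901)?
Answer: -546460064/611 ≈ -8.9437e+5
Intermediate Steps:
-992*((736 - 24)/(450 + 772) + 901) = -992*(712/1222 + 901) = -992*(712*(1/1222) + 901) = -992*(356/611 + 901) = -992*550867/611 = -546460064/611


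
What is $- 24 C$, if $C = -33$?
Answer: $792$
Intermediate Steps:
$- 24 C = \left(-24\right) \left(-33\right) = 792$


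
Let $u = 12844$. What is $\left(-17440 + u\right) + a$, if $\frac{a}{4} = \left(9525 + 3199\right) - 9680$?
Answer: $7580$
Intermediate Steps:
$a = 12176$ ($a = 4 \left(\left(9525 + 3199\right) - 9680\right) = 4 \left(12724 - 9680\right) = 4 \cdot 3044 = 12176$)
$\left(-17440 + u\right) + a = \left(-17440 + 12844\right) + 12176 = -4596 + 12176 = 7580$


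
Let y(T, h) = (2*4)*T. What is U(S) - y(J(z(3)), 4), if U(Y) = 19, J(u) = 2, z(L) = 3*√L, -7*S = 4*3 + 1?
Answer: 3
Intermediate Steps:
S = -13/7 (S = -(4*3 + 1)/7 = -(12 + 1)/7 = -⅐*13 = -13/7 ≈ -1.8571)
y(T, h) = 8*T
U(S) - y(J(z(3)), 4) = 19 - 8*2 = 19 - 1*16 = 19 - 16 = 3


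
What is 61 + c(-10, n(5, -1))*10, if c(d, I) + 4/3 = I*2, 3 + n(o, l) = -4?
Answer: -277/3 ≈ -92.333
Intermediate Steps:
n(o, l) = -7 (n(o, l) = -3 - 4 = -7)
c(d, I) = -4/3 + 2*I (c(d, I) = -4/3 + I*2 = -4/3 + 2*I)
61 + c(-10, n(5, -1))*10 = 61 + (-4/3 + 2*(-7))*10 = 61 + (-4/3 - 14)*10 = 61 - 46/3*10 = 61 - 460/3 = -277/3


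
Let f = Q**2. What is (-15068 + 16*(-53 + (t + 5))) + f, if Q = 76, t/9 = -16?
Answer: -12364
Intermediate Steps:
t = -144 (t = 9*(-16) = -144)
f = 5776 (f = 76**2 = 5776)
(-15068 + 16*(-53 + (t + 5))) + f = (-15068 + 16*(-53 + (-144 + 5))) + 5776 = (-15068 + 16*(-53 - 139)) + 5776 = (-15068 + 16*(-192)) + 5776 = (-15068 - 3072) + 5776 = -18140 + 5776 = -12364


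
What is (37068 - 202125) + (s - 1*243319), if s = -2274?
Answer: -410650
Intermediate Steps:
(37068 - 202125) + (s - 1*243319) = (37068 - 202125) + (-2274 - 1*243319) = -165057 + (-2274 - 243319) = -165057 - 245593 = -410650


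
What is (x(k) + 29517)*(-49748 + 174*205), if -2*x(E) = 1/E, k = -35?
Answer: -14543918449/35 ≈ -4.1554e+8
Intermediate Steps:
x(E) = -1/(2*E)
(x(k) + 29517)*(-49748 + 174*205) = (-½/(-35) + 29517)*(-49748 + 174*205) = (-½*(-1/35) + 29517)*(-49748 + 35670) = (1/70 + 29517)*(-14078) = (2066191/70)*(-14078) = -14543918449/35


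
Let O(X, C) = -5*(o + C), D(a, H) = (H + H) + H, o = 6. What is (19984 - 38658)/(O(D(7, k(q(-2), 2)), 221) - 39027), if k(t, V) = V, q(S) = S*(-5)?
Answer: 9337/20081 ≈ 0.46497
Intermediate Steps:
q(S) = -5*S
D(a, H) = 3*H (D(a, H) = 2*H + H = 3*H)
O(X, C) = -30 - 5*C (O(X, C) = -5*(6 + C) = -30 - 5*C)
(19984 - 38658)/(O(D(7, k(q(-2), 2)), 221) - 39027) = (19984 - 38658)/((-30 - 5*221) - 39027) = -18674/((-30 - 1105) - 39027) = -18674/(-1135 - 39027) = -18674/(-40162) = -18674*(-1/40162) = 9337/20081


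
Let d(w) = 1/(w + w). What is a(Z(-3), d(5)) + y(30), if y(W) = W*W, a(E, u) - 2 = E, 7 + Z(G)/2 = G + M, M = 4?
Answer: 890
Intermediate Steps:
Z(G) = -6 + 2*G (Z(G) = -14 + 2*(G + 4) = -14 + 2*(4 + G) = -14 + (8 + 2*G) = -6 + 2*G)
d(w) = 1/(2*w)
a(E, u) = 2 + E
y(W) = W²
a(Z(-3), d(5)) + y(30) = (2 + (-6 + 2*(-3))) + 30² = (2 + (-6 - 6)) + 900 = (2 - 12) + 900 = -10 + 900 = 890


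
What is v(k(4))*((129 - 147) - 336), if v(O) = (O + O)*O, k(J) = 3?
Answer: -6372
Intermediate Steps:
v(O) = 2*O**2 (v(O) = (2*O)*O = 2*O**2)
v(k(4))*((129 - 147) - 336) = (2*3**2)*((129 - 147) - 336) = (2*9)*(-18 - 336) = 18*(-354) = -6372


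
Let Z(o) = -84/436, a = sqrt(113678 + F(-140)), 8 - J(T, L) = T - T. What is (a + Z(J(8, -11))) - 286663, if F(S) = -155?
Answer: -31246288/109 + sqrt(113523) ≈ -2.8633e+5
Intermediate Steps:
J(T, L) = 8 (J(T, L) = 8 - (T - T) = 8 - 1*0 = 8 + 0 = 8)
a = sqrt(113523) (a = sqrt(113678 - 155) = sqrt(113523) ≈ 336.93)
Z(o) = -21/109 (Z(o) = -84*1/436 = -21/109)
(a + Z(J(8, -11))) - 286663 = (sqrt(113523) - 21/109) - 286663 = (-21/109 + sqrt(113523)) - 286663 = -31246288/109 + sqrt(113523)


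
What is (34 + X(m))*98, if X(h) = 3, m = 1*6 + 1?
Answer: 3626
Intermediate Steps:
m = 7 (m = 6 + 1 = 7)
(34 + X(m))*98 = (34 + 3)*98 = 37*98 = 3626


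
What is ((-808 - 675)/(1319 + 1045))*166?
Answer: -123089/1182 ≈ -104.14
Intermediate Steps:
((-808 - 675)/(1319 + 1045))*166 = -1483/2364*166 = -123089/1182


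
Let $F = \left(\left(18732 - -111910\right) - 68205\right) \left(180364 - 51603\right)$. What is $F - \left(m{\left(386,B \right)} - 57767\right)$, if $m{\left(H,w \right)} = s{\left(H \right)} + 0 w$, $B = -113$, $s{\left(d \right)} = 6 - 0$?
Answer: $8039508318$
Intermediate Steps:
$s{\left(d \right)} = 6$ ($s{\left(d \right)} = 6 + 0 = 6$)
$m{\left(H,w \right)} = 6$ ($m{\left(H,w \right)} = 6 + 0 w = 6 + 0 = 6$)
$F = 8039450557$ ($F = \left(\left(18732 + 111910\right) - 68205\right) 128761 = \left(130642 - 68205\right) 128761 = 62437 \cdot 128761 = 8039450557$)
$F - \left(m{\left(386,B \right)} - 57767\right) = 8039450557 - \left(6 - 57767\right) = 8039450557 - -57761 = 8039450557 + 57761 = 8039508318$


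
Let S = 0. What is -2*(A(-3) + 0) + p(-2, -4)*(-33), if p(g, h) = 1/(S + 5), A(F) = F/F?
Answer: -43/5 ≈ -8.6000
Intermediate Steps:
A(F) = 1
p(g, h) = 1/5 (p(g, h) = 1/(0 + 5) = 1/5)
-2*(A(-3) + 0) + p(-2, -4)*(-33) = -2*(1 + 0) + (1/5)*(-33) = -2*1 - 33/5 = -2 - 33/5 = -43/5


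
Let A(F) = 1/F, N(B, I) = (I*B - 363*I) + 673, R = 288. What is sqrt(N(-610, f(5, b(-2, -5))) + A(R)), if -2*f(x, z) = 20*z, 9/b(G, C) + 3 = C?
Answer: I*sqrt(5917390)/24 ≈ 101.36*I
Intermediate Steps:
b(G, C) = 9/(-3 + C)
f(x, z) = -10*z
N(B, I) = 673 - 363*I + B*I (N(B, I) = (B*I - 363*I) + 673 = (-363*I + B*I) + 673 = 673 - 363*I + B*I)
sqrt(N(-610, f(5, b(-2, -5))) + A(R)) = sqrt((673 - (-3630)*9/(-3 - 5) - (-6100)*9/(-3 - 5)) + 1/288) = sqrt((673 - (-3630)*9/(-8) - (-6100)*9/(-8)) + 1/288) = sqrt((673 - (-3630)*9*(-1/8) - (-6100)*9*(-1/8)) + 1/288) = sqrt((673 - (-3630)*(-9)/8 - (-6100)*(-9)/8) + 1/288) = sqrt((673 - 363*45/4 - 610*45/4) + 1/288) = sqrt((673 - 16335/4 - 13725/2) + 1/288) = sqrt(-41093/4 + 1/288) = sqrt(-2958695/288) = I*sqrt(5917390)/24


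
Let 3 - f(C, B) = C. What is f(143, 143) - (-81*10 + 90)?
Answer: 580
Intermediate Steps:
f(C, B) = 3 - C
f(143, 143) - (-81*10 + 90) = (3 - 1*143) - (-81*10 + 90) = (3 - 143) - (-810 + 90) = -140 - 1*(-720) = -140 + 720 = 580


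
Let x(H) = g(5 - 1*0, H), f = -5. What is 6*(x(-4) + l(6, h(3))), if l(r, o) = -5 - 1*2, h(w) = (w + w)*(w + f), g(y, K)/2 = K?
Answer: -90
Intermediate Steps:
g(y, K) = 2*K
x(H) = 2*H
h(w) = 2*w*(-5 + w) (h(w) = (w + w)*(w - 5) = (2*w)*(-5 + w) = 2*w*(-5 + w))
l(r, o) = -7 (l(r, o) = -5 - 2 = -7)
6*(x(-4) + l(6, h(3))) = 6*(2*(-4) - 7) = 6*(-8 - 7) = 6*(-15) = -90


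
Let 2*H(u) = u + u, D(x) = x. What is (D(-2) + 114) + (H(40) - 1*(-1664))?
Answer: 1816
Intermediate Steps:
H(u) = u (H(u) = (u + u)/2 = (2*u)/2 = u)
(D(-2) + 114) + (H(40) - 1*(-1664)) = (-2 + 114) + (40 - 1*(-1664)) = 112 + (40 + 1664) = 112 + 1704 = 1816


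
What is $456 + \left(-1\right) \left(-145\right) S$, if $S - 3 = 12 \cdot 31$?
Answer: $54831$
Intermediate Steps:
$S = 375$ ($S = 3 + 12 \cdot 31 = 3 + 372 = 375$)
$456 + \left(-1\right) \left(-145\right) S = 456 + \left(-1\right) \left(-145\right) 375 = 456 + 145 \cdot 375 = 456 + 54375 = 54831$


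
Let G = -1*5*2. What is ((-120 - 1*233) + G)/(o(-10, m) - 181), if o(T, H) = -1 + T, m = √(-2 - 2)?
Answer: 121/64 ≈ 1.8906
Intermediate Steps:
m = 2*I (m = √(-4) = 2*I ≈ 2.0*I)
G = -10 (G = -5*2 = -10)
((-120 - 1*233) + G)/(o(-10, m) - 181) = ((-120 - 1*233) - 10)/((-1 - 10) - 181) = ((-120 - 233) - 10)/(-11 - 181) = (-353 - 10)/(-192) = -363*(-1/192) = 121/64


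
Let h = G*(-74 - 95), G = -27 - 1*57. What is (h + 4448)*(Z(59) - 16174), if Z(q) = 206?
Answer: -297707392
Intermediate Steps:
G = -84 (G = -27 - 57 = -84)
h = 14196 (h = -84*(-74 - 95) = -84*(-169) = 14196)
(h + 4448)*(Z(59) - 16174) = (14196 + 4448)*(206 - 16174) = 18644*(-15968) = -297707392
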